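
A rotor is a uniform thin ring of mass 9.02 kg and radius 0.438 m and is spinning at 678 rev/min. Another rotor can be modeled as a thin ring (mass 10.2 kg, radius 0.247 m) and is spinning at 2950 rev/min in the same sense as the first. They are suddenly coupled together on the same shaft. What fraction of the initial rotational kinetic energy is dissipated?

fraction ≈ 0.380

No external torque acts about the common axis, so total angular momentum is conserved.
Moments of inertia: I_A = (9.02)(0.438)² = 1.730 kg·m²; I_B = (10.2)(0.247)² = 0.6223 kg·m².
Taking A's sense as positive: L = (1.730)(678) + (0.6223)(2950) = 3009 kg·m²·rpm.
Combined I = 1.730 + 0.6223 = 2.353 kg·m².
ω_f = L / I = 3009 / 2.353 = 1279 rpm.
KE_i = ½ΣIω² = 34060 J; KE_f = ½(2.353)(133.9)² = 21100 J.
Fraction dissipated = (KE_i − KE_f)/KE_i = 0.3804.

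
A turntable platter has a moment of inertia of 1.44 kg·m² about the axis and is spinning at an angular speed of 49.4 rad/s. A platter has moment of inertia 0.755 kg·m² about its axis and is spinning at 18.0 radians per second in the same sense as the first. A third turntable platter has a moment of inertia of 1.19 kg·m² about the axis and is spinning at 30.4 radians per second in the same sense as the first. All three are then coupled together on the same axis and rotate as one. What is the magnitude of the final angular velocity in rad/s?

The coupling torques are internal; angular momentum about the shared axis is conserved.
Taking A's sense as positive: L = (1.440)(49.4) + (0.7550)(18.0) + (1.190)(30.4) = 120.9 kg·m²·rad/s.
Combined I = 1.440 + 0.7550 + 1.190 = 3.385 kg·m².
ω_f = L / I = 120.9 / 3.385 = 35.72 rad/s.

|ω_f| ≈ 35.7 rad/s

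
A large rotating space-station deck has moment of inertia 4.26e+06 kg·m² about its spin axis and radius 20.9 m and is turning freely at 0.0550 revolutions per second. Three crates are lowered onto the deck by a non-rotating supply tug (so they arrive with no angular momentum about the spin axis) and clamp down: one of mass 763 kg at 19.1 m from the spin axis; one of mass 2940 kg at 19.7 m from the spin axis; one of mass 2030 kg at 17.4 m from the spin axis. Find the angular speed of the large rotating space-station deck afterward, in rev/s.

ω_f ≈ 0.0372 rev/s

The added mass arrives with no angular momentum about the spin axis, and any external torque about the spin axis is negligible, so the system's angular momentum is conserved.
Added inertia Σmr² = (763)(19.1)² + (2940)(19.7)² + (2030)(17.4)² = 2.034e+06 kg·m²; I_f = 4.260e+06 + 2.034e+06 = 6.294e+06 kg·m².
ω_f = I_p ω_i / I_f = (4.260e+06)(0.0550) / 6.294e+06 = 0.03723 rev/s.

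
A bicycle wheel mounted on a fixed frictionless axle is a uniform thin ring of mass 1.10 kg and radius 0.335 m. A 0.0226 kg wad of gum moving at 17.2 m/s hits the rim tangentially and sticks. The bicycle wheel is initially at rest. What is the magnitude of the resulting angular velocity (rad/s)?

The axle reaction passes through the axle and exerts no torque about it; angular momentum about the axle is conserved through the impact.
I_p = (1.10)(0.335)² = 0.1234 kg·m². Taking the sense of the wad of gum's angular momentum as positive, L_{wad} = m v R = (0.0226)(17.2)(0.335) = 0.1302 kg·m²/s.
L_i = 0 + 0.1302 = 0.1302 kg·m²/s.
After sticking, I_f = I_p + m R² = 0.1234 + (0.0226)(0.335)² = 0.1260 kg·m².
ω_f = L_i / I_f = 0.1302 / 0.1260 = 1.034 rad/s.

|ω_f| ≈ 1.03 rad/s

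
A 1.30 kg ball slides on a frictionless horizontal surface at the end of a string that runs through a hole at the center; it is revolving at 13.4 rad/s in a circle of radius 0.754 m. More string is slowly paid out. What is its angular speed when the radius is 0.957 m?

ω₂ ≈ 8.32 rad/s

The constraining force is radial, so m r² ω about the center is conserved.
ω₂ = ω₁ (r₁/r₂)² = (13.4)(0.754/0.957)² = 8.318 rad/s.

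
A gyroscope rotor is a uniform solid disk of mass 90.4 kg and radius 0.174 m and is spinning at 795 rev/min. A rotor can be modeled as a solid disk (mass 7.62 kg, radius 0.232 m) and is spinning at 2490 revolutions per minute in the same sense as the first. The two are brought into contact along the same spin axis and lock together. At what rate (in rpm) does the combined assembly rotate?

No external torque acts about the common axis, so total angular momentum is conserved.
Moments of inertia: I_A = ½(90.4)(0.174)² = 1.368 kg·m²; I_B = ½(7.62)(0.232)² = 0.2051 kg·m².
Taking A's sense as positive: L = (1.368)(795) + (0.2051)(2490) = 1599 kg·m²·rpm.
Combined I = 1.368 + 0.2051 = 1.574 kg·m².
ω_f = L / I = 1599 / 1.574 = 1016 rpm.

|ω_f| ≈ 1020 rpm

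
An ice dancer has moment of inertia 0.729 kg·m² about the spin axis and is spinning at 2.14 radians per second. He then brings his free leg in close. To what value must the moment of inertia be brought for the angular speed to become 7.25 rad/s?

I₂ ≈ 0.215 kg·m²

No external torque acts about the spin axis, so angular momentum is conserved.
I₂ = I₁ω₁ / ω₂ = (0.729)(2.14) / (7.25) = 0.2152 kg·m².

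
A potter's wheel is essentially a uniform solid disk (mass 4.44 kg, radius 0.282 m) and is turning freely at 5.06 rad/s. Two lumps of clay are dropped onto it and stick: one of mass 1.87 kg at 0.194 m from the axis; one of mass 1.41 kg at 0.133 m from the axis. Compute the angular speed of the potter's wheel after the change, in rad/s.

No external torque acts about the axis; L_before = L_after.
I_p = ½(4.44)(0.282)² = 0.1765 kg·m².
Added inertia Σmr² = (1.87)(0.194)² + (1.41)(0.133)² = 0.09532 kg·m²; I_f = 0.1765 + 0.09532 = 0.2719 kg·m².
ω_f = I_p ω_i / I_f = (0.1765)(5.06) / 0.2719 = 3.286 rad/s.

ω_f ≈ 3.29 rad/s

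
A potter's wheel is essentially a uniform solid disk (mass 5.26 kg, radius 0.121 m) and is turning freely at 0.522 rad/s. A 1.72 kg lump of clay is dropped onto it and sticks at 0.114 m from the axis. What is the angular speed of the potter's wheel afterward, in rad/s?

No external torque acts about the axis; L_before = L_after.
I_p = ½(5.26)(0.121)² = 0.03851 kg·m².
Added inertia Σmr² = (1.72)(0.114)² = 0.02235 kg·m²; I_f = 0.03851 + 0.02235 = 0.06086 kg·m².
ω_f = I_p ω_i / I_f = (0.03851)(0.522) / 0.06086 = 0.3303 rad/s.

ω_f ≈ 0.330 rad/s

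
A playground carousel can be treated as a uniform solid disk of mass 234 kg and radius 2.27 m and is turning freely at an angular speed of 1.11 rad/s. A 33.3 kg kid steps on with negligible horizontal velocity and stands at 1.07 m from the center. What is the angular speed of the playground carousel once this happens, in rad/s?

ω_f ≈ 1.04 rad/s

No external torque acts about the center; L_before = L_after.
I_p = ½(234)(2.27)² = 602.9 kg·m².
Added inertia Σmr² = (33.3)(1.07)² = 38.13 kg·m²; I_f = 602.9 + 38.13 = 641.0 kg·m².
ω_f = I_p ω_i / I_f = (602.9)(1.11) / 641.0 = 1.044 rad/s.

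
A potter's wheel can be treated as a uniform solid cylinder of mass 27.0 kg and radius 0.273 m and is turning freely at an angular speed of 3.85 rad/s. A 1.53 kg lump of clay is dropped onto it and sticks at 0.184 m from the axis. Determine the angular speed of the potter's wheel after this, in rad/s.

ω_f ≈ 3.66 rad/s

No external torque acts about the axis; L_before = L_after.
I_p = ½(27.0)(0.273)² = 1.006 kg·m².
Added inertia Σmr² = (1.53)(0.184)² = 0.05180 kg·m²; I_f = 1.006 + 0.05180 = 1.058 kg·m².
ω_f = I_p ω_i / I_f = (1.006)(3.85) / 1.058 = 3.661 rad/s.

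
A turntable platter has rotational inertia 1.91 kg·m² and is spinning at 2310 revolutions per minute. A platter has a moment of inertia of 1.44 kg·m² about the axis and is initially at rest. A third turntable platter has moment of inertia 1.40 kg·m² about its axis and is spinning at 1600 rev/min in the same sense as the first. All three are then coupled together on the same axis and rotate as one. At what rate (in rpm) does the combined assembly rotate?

|ω_f| ≈ 1400 rpm

No external torque acts about the common axis, so total angular momentum is conserved.
Taking A's sense as positive: L = (1.910)(2310) + (1.400)(1600) = 6652 kg·m²·rpm.
Combined I = 1.910 + 1.440 + 1.400 = 4.750 kg·m².
ω_f = L / I = 6652 / 4.750 = 1400 rpm.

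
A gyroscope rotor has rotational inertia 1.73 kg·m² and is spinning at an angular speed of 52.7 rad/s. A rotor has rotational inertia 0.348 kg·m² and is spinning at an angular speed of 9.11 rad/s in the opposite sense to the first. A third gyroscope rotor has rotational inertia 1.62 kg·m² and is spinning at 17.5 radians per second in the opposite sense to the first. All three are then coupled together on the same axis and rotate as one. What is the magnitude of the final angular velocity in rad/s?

|ω_f| ≈ 16.1 rad/s

The coupling torques are internal; angular momentum about the shared axis is conserved.
Taking A's sense as positive: L = (1.730)(52.7) − (0.3480)(9.11) − (1.620)(17.5) = 59.65 kg·m²·rad/s.
Combined I = 1.730 + 0.3480 + 1.620 = 3.698 kg·m².
ω_f = L / I = 59.65 / 3.698 = 16.13 rad/s.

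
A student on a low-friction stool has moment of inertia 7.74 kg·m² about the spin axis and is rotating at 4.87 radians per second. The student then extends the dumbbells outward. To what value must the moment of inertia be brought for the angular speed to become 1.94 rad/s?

I₂ ≈ 19.4 kg·m²

With no external torque about the axis, L is conserved: I₁ω₁ = I₂ω₂.
I₂ = I₁ω₁ / ω₂ = (7.74)(4.87) / (1.94) = 19.43 kg·m².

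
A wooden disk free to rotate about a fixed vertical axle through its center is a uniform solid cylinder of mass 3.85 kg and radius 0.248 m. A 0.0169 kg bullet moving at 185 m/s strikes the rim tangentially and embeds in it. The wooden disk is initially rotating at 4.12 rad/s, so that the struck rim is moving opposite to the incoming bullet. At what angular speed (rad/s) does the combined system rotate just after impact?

|ω_f| ≈ 2.41 rad/s

About the axle the impulsive forces during the collision are internal, so angular momentum about that axis is conserved.
I_p = ½(3.85)(0.248)² = 0.1184 kg·m². Taking the sense of the bullet's angular momentum as positive, L_{bullet} = m v R = (0.0169)(185)(0.248) = 0.7754 kg·m²/s.
L_i = −I_p ω_p + m v R = −(0.1184)(4.12) + 0.7754 = 0.2876 kg·m²/s.
After sticking, I_f = I_p + m R² = 0.1184 + (0.0169)(0.248)² = 0.1194 kg·m².
ω_f = L_i / I_f = 0.2876 / 0.1194 = 2.408 rad/s.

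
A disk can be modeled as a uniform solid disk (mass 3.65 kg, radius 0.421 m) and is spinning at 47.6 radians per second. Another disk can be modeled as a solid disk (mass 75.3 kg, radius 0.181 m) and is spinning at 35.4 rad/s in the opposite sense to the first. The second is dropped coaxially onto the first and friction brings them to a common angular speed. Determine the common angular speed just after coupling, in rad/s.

|ω_f| ≈ 18.2 rad/s

No external torque acts about the common axis, so total angular momentum is conserved.
Moments of inertia: I_A = ½(3.65)(0.421)² = 0.3235 kg·m²; I_B = ½(75.3)(0.181)² = 1.233 kg·m².
Taking A's sense as positive: L = (0.3235)(47.6) − (1.233)(35.4) = -28.27 kg·m²·rad/s.
Combined I = 0.3235 + 1.233 = 1.557 kg·m².
ω_f = L / I = -28.27 / 1.557 = -18.16 rad/s.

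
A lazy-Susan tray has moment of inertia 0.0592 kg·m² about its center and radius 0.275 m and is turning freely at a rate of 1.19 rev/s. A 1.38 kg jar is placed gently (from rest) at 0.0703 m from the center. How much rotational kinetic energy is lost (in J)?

energy lost ≈ 0.171 J

The added mass arrives with no angular momentum about the center, and any external torque about the center is negligible, so the system's angular momentum is conserved.
Added inertia Σmr² = (1.38)(0.0703)² = 0.006820 kg·m²; I_f = 0.05920 + 0.006820 = 0.06602 kg·m².
ω_f = I_p ω_i / I_f = (0.05920)(1.19) / 0.06602 = 1.067 rev/s.
KE_i = ½(0.05920)(7.477 rad/s)² = 1.655 J; KE_f = ½(0.06602)(6.705)² = 1.484 J.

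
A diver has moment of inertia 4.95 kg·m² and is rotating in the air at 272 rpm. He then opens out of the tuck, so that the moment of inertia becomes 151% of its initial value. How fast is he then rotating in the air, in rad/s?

No external torque acts about the spin axis, so angular momentum is conserved.
I₂ = 1.51 × 4.95 = 7.474 kg·m².
ω₂ = I₁ω₁ / I₂ = (4.950)(272 rpm) / (7.474) = 180.1 rpm = 18.86 rad/s.

ω₂ ≈ 18.9 rad/s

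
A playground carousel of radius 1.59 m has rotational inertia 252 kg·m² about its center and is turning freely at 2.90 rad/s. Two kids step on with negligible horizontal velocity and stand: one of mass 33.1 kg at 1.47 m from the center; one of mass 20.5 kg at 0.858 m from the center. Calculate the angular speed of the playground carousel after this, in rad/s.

The added mass arrives with no angular momentum about the center, and any external torque about the center is negligible, so the system's angular momentum is conserved.
Added inertia Σmr² = (33.1)(1.47)² + (20.5)(0.858)² = 86.62 kg·m²; I_f = 252.0 + 86.62 = 338.6 kg·m².
ω_f = I_p ω_i / I_f = (252.0)(2.90) / 338.6 = 2.158 rad/s.

ω_f ≈ 2.16 rad/s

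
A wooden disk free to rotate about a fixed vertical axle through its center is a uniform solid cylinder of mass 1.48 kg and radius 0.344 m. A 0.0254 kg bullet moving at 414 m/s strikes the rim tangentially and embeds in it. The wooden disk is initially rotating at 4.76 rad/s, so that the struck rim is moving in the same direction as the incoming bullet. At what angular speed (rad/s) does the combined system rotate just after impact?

About the axle the impulsive forces during the collision are internal, so angular momentum about that axis is conserved.
I_p = ½(1.48)(0.344)² = 0.08757 kg·m². Taking the sense of the bullet's angular momentum as positive, L_{bullet} = m v R = (0.0254)(414)(0.344) = 3.617 kg·m²/s.
L_i = +I_p ω_p + m v R = +(0.08757)(4.76) + 3.617 = 4.034 kg·m²/s.
After sticking, I_f = I_p + m R² = 0.08757 + (0.0254)(0.344)² = 0.09057 kg·m².
ω_f = L_i / I_f = 4.034 / 0.09057 = 44.54 rad/s.

|ω_f| ≈ 44.5 rad/s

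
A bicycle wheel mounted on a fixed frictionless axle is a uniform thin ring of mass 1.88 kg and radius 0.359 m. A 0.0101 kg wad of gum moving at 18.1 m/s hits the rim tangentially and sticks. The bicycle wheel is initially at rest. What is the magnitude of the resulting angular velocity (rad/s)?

|ω_f| ≈ 0.269 rad/s

The axle reaction passes through the axle and exerts no torque about it; angular momentum about the axle is conserved through the impact.
I_p = (1.88)(0.359)² = 0.2423 kg·m². Taking the sense of the wad of gum's angular momentum as positive, L_{wad} = m v R = (0.0101)(18.1)(0.359) = 0.06563 kg·m²/s.
L_i = 0 + 0.06563 = 0.06563 kg·m²/s.
After sticking, I_f = I_p + m R² = 0.2423 + (0.0101)(0.359)² = 0.2436 kg·m².
ω_f = L_i / I_f = 0.06563 / 0.2436 = 0.2694 rad/s.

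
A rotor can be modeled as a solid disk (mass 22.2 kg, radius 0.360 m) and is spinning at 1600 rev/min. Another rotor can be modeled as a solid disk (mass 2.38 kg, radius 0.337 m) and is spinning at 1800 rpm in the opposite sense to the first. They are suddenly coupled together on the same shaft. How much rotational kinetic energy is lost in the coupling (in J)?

The coupling torques are internal; angular momentum about the shared axis is conserved.
Moments of inertia: I_A = ½(22.2)(0.360)² = 1.439 kg·m²; I_B = ½(2.38)(0.337)² = 0.1351 kg·m².
Taking A's sense as positive: L = (1.439)(1600) − (0.1351)(1800) = 2058 kg·m²·rpm.
Combined I = 1.439 + 0.1351 = 1.574 kg·m².
ω_f = L / I = 2058 / 1.574 = 1308 rpm.
KE_i = ½ΣIω² = 22590 J; KE_f = ½(1.574)(137.0)² = 14760 J.

ΔKE lost ≈ 7830 J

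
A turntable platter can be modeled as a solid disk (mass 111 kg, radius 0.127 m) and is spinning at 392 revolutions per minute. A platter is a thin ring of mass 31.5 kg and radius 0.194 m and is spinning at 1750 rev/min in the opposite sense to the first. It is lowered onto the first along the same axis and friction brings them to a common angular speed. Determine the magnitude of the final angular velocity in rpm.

The coupling torques are internal; angular momentum about the shared axis is conserved.
Moments of inertia: I_A = ½(111)(0.127)² = 0.8952 kg·m²; I_B = (31.5)(0.194)² = 1.186 kg·m².
Taking A's sense as positive: L = (0.8952)(392) − (1.186)(1750) = -1724 kg·m²·rpm.
Combined I = 0.8952 + 1.186 = 2.081 kg·m².
ω_f = L / I = -1724 / 2.081 = -828.5 rpm.

|ω_f| ≈ 828 rpm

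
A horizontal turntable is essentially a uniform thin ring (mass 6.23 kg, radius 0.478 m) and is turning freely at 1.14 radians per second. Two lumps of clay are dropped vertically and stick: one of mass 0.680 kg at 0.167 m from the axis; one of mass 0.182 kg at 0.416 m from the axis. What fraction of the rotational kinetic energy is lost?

No external torque acts about the axis; L_before = L_after.
I_p = (6.23)(0.478)² = 1.423 kg·m².
Added inertia Σmr² = (0.680)(0.167)² + (0.182)(0.416)² = 0.05046 kg·m²; I_f = 1.423 + 0.05046 = 1.474 kg·m².
ω_f = I_p ω_i / I_f = (1.423)(1.14) / 1.474 = 1.101 rad/s.
KE_i = ½(1.423)(1.140 rad/s)² = 0.9250 J; KE_f = ½(1.474)(1.101)² = 0.8933 J.
Fraction lost = 0.03424.

fraction ≈ 0.0342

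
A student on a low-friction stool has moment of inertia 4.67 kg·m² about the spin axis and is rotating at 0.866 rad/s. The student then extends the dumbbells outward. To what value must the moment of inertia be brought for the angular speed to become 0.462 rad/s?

With no external torque about the axis, L is conserved: I₁ω₁ = I₂ω₂.
I₂ = I₁ω₁ / ω₂ = (4.67)(0.866) / (0.462) = 8.754 kg·m².

I₂ ≈ 8.75 kg·m²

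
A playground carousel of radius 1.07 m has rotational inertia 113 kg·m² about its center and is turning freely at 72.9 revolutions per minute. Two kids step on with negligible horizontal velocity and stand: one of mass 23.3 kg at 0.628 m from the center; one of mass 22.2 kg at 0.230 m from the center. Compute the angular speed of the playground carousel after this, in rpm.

ω_f ≈ 66.8 rpm

No external torque acts about the center; L_before = L_after.
Added inertia Σmr² = (23.3)(0.628)² + (22.2)(0.230)² = 10.36 kg·m²; I_f = 113.0 + 10.36 = 123.4 kg·m².
ω_f = I_p ω_i / I_f = (113.0)(72.9) / 123.4 = 66.78 rpm.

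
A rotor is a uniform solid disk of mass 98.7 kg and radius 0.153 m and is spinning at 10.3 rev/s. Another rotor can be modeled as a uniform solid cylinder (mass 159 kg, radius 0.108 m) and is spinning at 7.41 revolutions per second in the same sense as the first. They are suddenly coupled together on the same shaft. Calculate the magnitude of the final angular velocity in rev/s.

|ω_f| ≈ 9.01 rev/s

No external torque acts about the common axis, so total angular momentum is conserved.
Moments of inertia: I_A = ½(98.7)(0.153)² = 1.155 kg·m²; I_B = ½(159)(0.108)² = 0.9273 kg·m².
Taking A's sense as positive: L = (1.155)(10.3) + (0.9273)(7.41) = 18.77 kg·m²·rev/s.
Combined I = 1.155 + 0.9273 = 2.083 kg·m².
ω_f = L / I = 18.77 / 2.083 = 9.013 rev/s.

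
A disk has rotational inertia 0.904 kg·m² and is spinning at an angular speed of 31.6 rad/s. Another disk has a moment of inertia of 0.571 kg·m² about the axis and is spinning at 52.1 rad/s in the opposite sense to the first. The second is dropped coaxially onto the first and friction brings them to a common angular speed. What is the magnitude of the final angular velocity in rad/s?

No external torque acts about the common axis, so total angular momentum is conserved.
Taking A's sense as positive: L = (0.9040)(31.6) − (0.5710)(52.1) = -1.183 kg·m²·rad/s.
Combined I = 0.9040 + 0.5710 = 1.475 kg·m².
ω_f = L / I = -1.183 / 1.475 = -0.8018 rad/s.

|ω_f| ≈ 0.802 rad/s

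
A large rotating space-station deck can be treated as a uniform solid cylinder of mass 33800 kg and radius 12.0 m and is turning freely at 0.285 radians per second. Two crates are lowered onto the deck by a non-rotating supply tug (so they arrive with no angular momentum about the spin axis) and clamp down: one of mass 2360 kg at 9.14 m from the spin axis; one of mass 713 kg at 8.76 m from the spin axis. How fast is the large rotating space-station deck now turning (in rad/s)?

ω_f ≈ 0.258 rad/s

The added mass arrives with no angular momentum about the spin axis, and any external torque about the spin axis is negligible, so the system's angular momentum is conserved.
I_p = ½(33800)(12.0)² = 2.434e+06 kg·m².
Added inertia Σmr² = (2360)(9.14)² + (713)(8.76)² = 2.519e+05 kg·m²; I_f = 2.434e+06 + 2.519e+05 = 2.685e+06 kg·m².
ω_f = I_p ω_i / I_f = (2.434e+06)(0.285) / 2.685e+06 = 0.2583 rad/s.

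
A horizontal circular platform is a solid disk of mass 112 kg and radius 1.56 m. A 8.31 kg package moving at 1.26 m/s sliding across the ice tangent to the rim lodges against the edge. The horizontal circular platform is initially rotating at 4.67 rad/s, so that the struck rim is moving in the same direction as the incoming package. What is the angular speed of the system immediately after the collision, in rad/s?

About the central axle the impulsive forces during the collision are internal, so angular momentum about that axis is conserved.
I_p = ½(112)(1.56)² = 136.3 kg·m². Taking the sense of the package's angular momentum as positive, L_{package} = m v R = (8.31)(1.26)(1.56) = 16.33 kg·m²/s.
L_i = +I_p ω_p + m v R = +(136.3)(4.67) + 16.33 = 652.8 kg·m²/s.
After sticking, I_f = I_p + m R² = 136.3 + (8.31)(1.56)² = 156.5 kg·m².
ω_f = L_i / I_f = 652.8 / 156.5 = 4.171 rad/s.

|ω_f| ≈ 4.17 rad/s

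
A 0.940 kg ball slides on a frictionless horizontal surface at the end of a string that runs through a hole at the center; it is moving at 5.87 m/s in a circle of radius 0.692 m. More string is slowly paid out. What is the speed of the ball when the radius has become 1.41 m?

v₂ ≈ 2.88 m/s

The only horizontal force on the mass is along the cord (radial), so it exerts no torque about the hole and angular momentum m v r is conserved.
v₂ = v₁ r₁ / r₂ = (5.87)(0.692) / (1.41) = 2.881 m/s.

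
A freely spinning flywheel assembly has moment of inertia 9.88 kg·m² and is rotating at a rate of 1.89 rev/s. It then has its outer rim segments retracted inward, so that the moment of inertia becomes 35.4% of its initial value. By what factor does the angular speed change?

No external torque acts about the spin axis, so angular momentum is conserved.
I₂ = 0.354 × 9.88 = 3.498 kg·m².
ω₂/ω₁ = I₁/I₂ = 9.880 / 3.498 = 2.825.

ω₂/ω₁ ≈ 2.82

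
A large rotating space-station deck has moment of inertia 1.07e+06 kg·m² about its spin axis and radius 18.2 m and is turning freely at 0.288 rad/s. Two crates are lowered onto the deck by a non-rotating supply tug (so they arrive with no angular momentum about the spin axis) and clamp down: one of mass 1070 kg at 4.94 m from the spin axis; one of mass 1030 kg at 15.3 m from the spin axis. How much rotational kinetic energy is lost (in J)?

No external torque acts about the spin axis; L_before = L_after.
Added inertia Σmr² = (1070)(4.94)² + (1030)(15.3)² = 2.672e+05 kg·m²; I_f = 1.070e+06 + 2.672e+05 = 1.337e+06 kg·m².
ω_f = I_p ω_i / I_f = (1.070e+06)(0.288) / 1.337e+06 = 0.2304 rad/s.
KE_i = ½(1.070e+06)(0.2880 rad/s)² = 44380 J; KE_f = ½(1.337e+06)(0.2304)² = 35510 J.

energy lost ≈ 8870 J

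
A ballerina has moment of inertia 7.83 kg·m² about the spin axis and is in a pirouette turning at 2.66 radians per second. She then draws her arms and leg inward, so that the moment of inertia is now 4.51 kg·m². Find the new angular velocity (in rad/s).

Angular momentum about the spin axis is conserved since the torque about it is zero.
ω₂ = I₁ω₁ / I₂ = (7.830)(2.66 rad/s) / (4.510) = 4.618 rad/s.

ω₂ ≈ 4.62 rad/s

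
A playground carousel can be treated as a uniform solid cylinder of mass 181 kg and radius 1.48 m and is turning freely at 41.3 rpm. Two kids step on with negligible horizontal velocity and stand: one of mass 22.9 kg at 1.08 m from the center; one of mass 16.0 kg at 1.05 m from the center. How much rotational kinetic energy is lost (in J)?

The added mass arrives with no angular momentum about the center, and any external torque about the center is negligible, so the system's angular momentum is conserved.
I_p = ½(181)(1.48)² = 198.2 kg·m².
Added inertia Σmr² = (22.9)(1.08)² + (16.0)(1.05)² = 44.35 kg·m²; I_f = 198.2 + 44.35 = 242.6 kg·m².
ω_f = I_p ω_i / I_f = (198.2)(41.3) / 242.6 = 33.75 rpm.
KE_i = ½(198.2)(4.325 rad/s)² = 1854 J; KE_f = ½(242.6)(3.534)² = 1515 J.

energy lost ≈ 339 J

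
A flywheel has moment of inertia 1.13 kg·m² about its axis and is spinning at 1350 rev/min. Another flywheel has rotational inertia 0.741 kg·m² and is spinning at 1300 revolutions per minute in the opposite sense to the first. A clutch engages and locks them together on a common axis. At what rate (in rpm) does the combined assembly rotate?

No external torque acts about the common axis, so total angular momentum is conserved.
Taking A's sense as positive: L = (1.130)(1350) − (0.7410)(1300) = 562.2 kg·m²·rpm.
Combined I = 1.130 + 0.7410 = 1.871 kg·m².
ω_f = L / I = 562.2 / 1.871 = 300.5 rpm.

|ω_f| ≈ 300 rpm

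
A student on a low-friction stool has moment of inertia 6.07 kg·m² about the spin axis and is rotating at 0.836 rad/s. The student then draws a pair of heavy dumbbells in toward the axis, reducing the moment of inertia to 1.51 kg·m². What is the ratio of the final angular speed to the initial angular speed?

Angular momentum about the spin axis is conserved since the torque about it is zero.
ω₂/ω₁ = I₁/I₂ = 6.070 / 1.510 = 4.020.

ω₂/ω₁ ≈ 4.02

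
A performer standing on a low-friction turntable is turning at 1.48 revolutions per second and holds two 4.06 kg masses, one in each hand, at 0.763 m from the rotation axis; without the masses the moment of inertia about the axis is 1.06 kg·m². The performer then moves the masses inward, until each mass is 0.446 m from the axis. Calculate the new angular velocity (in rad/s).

ω₂ ≈ 20.1 rad/s

No external torque acts about the spin axis, so angular momentum is conserved.
I₁ = 1.06 + 2(4.06)(0.763)² = 5.787 kg·m²; I₂ = 1.06 + 2(4.06)(0.446)² = 2.675 kg·m².
ω₂ = I₁ω₁ / I₂ = (5.787)(1.48 rev/s) / (2.675) = 3.202 rev/s = 20.12 rad/s.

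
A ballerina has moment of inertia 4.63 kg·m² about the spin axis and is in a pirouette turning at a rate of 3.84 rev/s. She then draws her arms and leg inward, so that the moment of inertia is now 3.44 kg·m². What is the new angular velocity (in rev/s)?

No external torque acts about the spin axis, so angular momentum is conserved.
ω₂ = I₁ω₁ / I₂ = (4.630)(3.84 rev/s) / (3.440) = 5.168 rev/s.

ω₂ ≈ 5.17 rev/s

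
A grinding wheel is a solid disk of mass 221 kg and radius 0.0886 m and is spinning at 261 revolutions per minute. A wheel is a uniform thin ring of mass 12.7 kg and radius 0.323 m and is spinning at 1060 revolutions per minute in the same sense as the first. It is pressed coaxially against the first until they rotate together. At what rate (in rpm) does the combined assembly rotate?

|ω_f| ≈ 744 rpm

The coupling torques are internal; angular momentum about the shared axis is conserved.
Moments of inertia: I_A = ½(221)(0.0886)² = 0.8674 kg·m²; I_B = (12.7)(0.323)² = 1.325 kg·m².
Taking A's sense as positive: L = (0.8674)(261) + (1.325)(1060) = 1631 kg·m²·rpm.
Combined I = 0.8674 + 1.325 = 2.192 kg·m².
ω_f = L / I = 1631 / 2.192 = 743.9 rpm.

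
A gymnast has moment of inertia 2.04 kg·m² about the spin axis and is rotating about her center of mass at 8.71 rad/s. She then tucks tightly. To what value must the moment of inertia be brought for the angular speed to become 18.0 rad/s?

With no external torque about the axis, L is conserved: I₁ω₁ = I₂ω₂.
I₂ = I₁ω₁ / ω₂ = (2.04)(8.71) / (18.0) = 0.9871 kg·m².

I₂ ≈ 0.987 kg·m²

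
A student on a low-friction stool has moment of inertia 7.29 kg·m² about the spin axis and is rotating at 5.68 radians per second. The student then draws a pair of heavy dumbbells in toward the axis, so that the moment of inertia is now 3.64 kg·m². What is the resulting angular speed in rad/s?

ω₂ ≈ 11.4 rad/s

With no external torque about the axis, L is conserved: I₁ω₁ = I₂ω₂.
ω₂ = I₁ω₁ / I₂ = (7.290)(5.68 rad/s) / (3.640) = 11.38 rad/s.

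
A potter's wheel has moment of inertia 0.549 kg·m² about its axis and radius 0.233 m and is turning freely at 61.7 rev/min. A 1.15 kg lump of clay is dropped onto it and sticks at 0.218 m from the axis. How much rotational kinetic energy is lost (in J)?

No external torque acts about the axis; L_before = L_after.
Added inertia Σmr² = (1.15)(0.218)² = 0.05465 kg·m²; I_f = 0.5490 + 0.05465 = 0.6037 kg·m².
ω_f = I_p ω_i / I_f = (0.5490)(61.7) / 0.6037 = 56.11 rpm.
KE_i = ½(0.5490)(6.461 rad/s)² = 11.46 J; KE_f = ½(0.6037)(5.876)² = 10.42 J.

energy lost ≈ 1.04 J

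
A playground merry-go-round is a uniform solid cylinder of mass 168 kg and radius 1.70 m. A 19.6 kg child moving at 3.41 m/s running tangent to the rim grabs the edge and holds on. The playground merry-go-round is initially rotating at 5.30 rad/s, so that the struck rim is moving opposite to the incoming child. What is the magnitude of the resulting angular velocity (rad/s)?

|ω_f| ≈ 3.92 rad/s

About the axle the impulsive forces during the collision are internal, so angular momentum about that axis is conserved.
I_p = ½(168)(1.70)² = 242.8 kg·m². Taking the sense of the child's angular momentum as positive, L_{child} = m v R = (19.6)(3.41)(1.70) = 113.6 kg·m²/s.
L_i = −I_p ω_p + m v R = −(242.8)(5.30) + 113.6 = -1173 kg·m²/s.
After sticking, I_f = I_p + m R² = 242.8 + (19.6)(1.70)² = 299.4 kg·m².
ω_f = L_i / I_f = -1173 / 299.4 = -3.918 rad/s.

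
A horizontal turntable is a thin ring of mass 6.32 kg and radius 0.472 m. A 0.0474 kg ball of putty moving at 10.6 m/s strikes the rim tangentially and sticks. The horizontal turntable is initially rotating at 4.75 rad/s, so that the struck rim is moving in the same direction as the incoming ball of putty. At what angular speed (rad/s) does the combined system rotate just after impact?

|ω_f| ≈ 4.88 rad/s

The axle reaction passes through the axle and exerts no torque about it; angular momentum about the axle is conserved through the impact.
I_p = (6.32)(0.472)² = 1.408 kg·m². Taking the sense of the ball of putty's angular momentum as positive, L_{ball} = m v R = (0.0474)(10.6)(0.472) = 0.2372 kg·m²/s.
L_i = +I_p ω_p + m v R = +(1.408)(4.75) + 0.2372 = 6.925 kg·m²/s.
After sticking, I_f = I_p + m R² = 1.408 + (0.0474)(0.472)² = 1.419 kg·m².
ω_f = L_i / I_f = 6.925 / 1.419 = 4.882 rad/s.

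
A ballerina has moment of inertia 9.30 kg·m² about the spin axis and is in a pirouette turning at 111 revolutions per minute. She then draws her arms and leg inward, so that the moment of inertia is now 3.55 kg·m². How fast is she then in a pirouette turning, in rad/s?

Angular momentum about the spin axis is conserved since the torque about it is zero.
ω₂ = I₁ω₁ / I₂ = (9.300)(111 rpm) / (3.550) = 290.8 rpm = 30.45 rad/s.

ω₂ ≈ 30.5 rad/s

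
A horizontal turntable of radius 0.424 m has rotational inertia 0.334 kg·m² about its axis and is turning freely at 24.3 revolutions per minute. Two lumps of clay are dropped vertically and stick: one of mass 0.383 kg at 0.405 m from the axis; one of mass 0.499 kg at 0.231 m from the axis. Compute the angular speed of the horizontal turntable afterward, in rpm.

No external torque acts about the axis; L_before = L_after.
Added inertia Σmr² = (0.383)(0.405)² + (0.499)(0.231)² = 0.08945 kg·m²; I_f = 0.3340 + 0.08945 = 0.4234 kg·m².
ω_f = I_p ω_i / I_f = (0.3340)(24.3) / 0.4234 = 19.17 rpm.

ω_f ≈ 19.2 rpm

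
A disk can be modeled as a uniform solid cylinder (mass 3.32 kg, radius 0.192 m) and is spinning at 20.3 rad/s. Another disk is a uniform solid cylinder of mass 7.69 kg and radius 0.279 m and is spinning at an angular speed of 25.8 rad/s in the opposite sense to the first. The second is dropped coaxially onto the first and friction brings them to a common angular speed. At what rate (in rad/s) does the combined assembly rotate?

The coupling torques are internal; angular momentum about the shared axis is conserved.
Moments of inertia: I_A = ½(3.32)(0.192)² = 0.06119 kg·m²; I_B = ½(7.69)(0.279)² = 0.2993 kg·m².
Taking A's sense as positive: L = (0.06119)(20.3) − (0.2993)(25.8) = -6.480 kg·m²·rad/s.
Combined I = 0.06119 + 0.2993 = 0.3605 kg·m².
ω_f = L / I = -6.480 / 0.3605 = -17.97 rad/s.

|ω_f| ≈ 18.0 rad/s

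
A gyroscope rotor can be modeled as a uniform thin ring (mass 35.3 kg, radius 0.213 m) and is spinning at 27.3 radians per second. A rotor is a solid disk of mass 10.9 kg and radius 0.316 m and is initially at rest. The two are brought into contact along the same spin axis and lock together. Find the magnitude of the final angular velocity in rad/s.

The coupling torques are internal; angular momentum about the shared axis is conserved.
Moments of inertia: I_A = (35.3)(0.213)² = 1.602 kg·m²; I_B = ½(10.9)(0.316)² = 0.5442 kg·m².
Taking A's sense as positive: L = (1.602)(27.3) = 43.72 kg·m²·rad/s.
Combined I = 1.602 + 0.5442 = 2.146 kg·m².
ω_f = L / I = 43.72 / 2.146 = 20.38 rad/s.

|ω_f| ≈ 20.4 rad/s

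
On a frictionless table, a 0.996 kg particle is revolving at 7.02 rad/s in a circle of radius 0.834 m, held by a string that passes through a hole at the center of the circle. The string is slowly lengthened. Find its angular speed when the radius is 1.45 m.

The constraining force is radial, so m r² ω about the center is conserved.
ω₂ = ω₁ (r₁/r₂)² = (7.02)(0.834/1.45)² = 2.322 rad/s.

ω₂ ≈ 2.32 rad/s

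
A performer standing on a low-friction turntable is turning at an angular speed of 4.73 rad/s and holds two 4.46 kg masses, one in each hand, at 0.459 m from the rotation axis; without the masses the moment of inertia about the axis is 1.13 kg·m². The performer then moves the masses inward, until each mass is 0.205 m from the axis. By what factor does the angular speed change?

Angular momentum about the spin axis is conserved since the torque about it is zero.
I₁ = 1.13 + 2(4.46)(0.459)² = 3.009 kg·m²; I₂ = 1.13 + 2(4.46)(0.205)² = 1.505 kg·m².
ω₂/ω₁ = I₁/I₂ = 3.009 / 1.505 = 2.000.

ω₂/ω₁ ≈ 2.00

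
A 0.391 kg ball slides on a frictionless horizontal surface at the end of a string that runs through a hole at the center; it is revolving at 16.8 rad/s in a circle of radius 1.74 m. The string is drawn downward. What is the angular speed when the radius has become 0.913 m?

No torque about the axis ⇒ m r₁² ω₁ = m r₂² ω₂.
ω₂ = ω₁ (r₁/r₂)² = (16.8)(1.74/0.913)² = 61.02 rad/s.

ω₂ ≈ 61.0 rad/s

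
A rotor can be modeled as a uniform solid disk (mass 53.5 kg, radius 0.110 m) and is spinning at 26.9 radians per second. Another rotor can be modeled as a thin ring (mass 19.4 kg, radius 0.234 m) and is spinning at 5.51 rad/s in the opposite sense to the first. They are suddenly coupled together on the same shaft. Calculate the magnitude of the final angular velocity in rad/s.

|ω_f| ≈ 2.06 rad/s

The coupling torques are internal; angular momentum about the shared axis is conserved.
Moments of inertia: I_A = ½(53.5)(0.110)² = 0.3237 kg·m²; I_B = (19.4)(0.234)² = 1.062 kg·m².
Taking A's sense as positive: L = (0.3237)(26.9) − (1.062)(5.51) = 2.854 kg·m²·rad/s.
Combined I = 0.3237 + 1.062 = 1.386 kg·m².
ω_f = L / I = 2.854 / 1.386 = 2.059 rad/s.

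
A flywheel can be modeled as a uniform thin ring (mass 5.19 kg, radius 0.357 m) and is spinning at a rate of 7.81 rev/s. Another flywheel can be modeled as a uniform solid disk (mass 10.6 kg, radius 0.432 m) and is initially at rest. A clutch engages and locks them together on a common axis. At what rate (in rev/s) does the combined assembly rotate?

|ω_f| ≈ 3.13 rev/s

No external torque acts about the common axis, so total angular momentum is conserved.
Moments of inertia: I_A = (5.19)(0.357)² = 0.6615 kg·m²; I_B = ½(10.6)(0.432)² = 0.9891 kg·m².
Taking A's sense as positive: L = (0.6615)(7.81) = 5.166 kg·m²·rev/s.
Combined I = 0.6615 + 0.9891 = 1.651 kg·m².
ω_f = L / I = 5.166 / 1.651 = 3.130 rev/s.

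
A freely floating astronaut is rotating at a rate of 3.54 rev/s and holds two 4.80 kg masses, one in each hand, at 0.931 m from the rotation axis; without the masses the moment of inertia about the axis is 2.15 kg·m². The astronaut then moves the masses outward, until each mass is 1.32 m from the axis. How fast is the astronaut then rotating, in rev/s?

With no external torque about the axis, L is conserved: I₁ω₁ = I₂ω₂.
I₁ = 2.15 + 2(4.80)(0.931)² = 10.47 kg·m²; I₂ = 2.15 + 2(4.80)(1.32)² = 18.88 kg·m².
ω₂ = I₁ω₁ / I₂ = (10.47)(3.54 rev/s) / (18.88) = 1.964 rev/s.

ω₂ ≈ 1.96 rev/s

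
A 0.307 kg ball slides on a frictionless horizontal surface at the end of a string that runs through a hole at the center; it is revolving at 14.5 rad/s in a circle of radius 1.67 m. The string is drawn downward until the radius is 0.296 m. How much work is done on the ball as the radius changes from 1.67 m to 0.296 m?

The constraining force is radial, so m r² ω about the center is conserved.
ω₂ = ω₁ (r₁/r₂)² = (14.5)(1.67/0.296)² = 461.5 rad/s.
W = ΔKE = ½m(v₂² − v₁²) = 2775 J.

W ≈ 2780 J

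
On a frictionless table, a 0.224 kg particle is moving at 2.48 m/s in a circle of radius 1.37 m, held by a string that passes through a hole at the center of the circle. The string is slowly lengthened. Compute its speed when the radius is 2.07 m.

The only horizontal force on the mass is along the cord (radial), so it exerts no torque about the hole and angular momentum m v r is conserved.
v₂ = v₁ r₁ / r₂ = (2.48)(1.37) / (2.07) = 1.641 m/s.

v₂ ≈ 1.64 m/s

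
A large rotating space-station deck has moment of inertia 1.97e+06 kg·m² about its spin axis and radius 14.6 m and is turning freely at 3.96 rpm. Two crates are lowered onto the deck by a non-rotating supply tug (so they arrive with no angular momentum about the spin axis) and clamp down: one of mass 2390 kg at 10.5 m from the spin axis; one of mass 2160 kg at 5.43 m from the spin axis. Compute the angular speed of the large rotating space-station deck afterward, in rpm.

The added mass arrives with no angular momentum about the spin axis, and any external torque about the spin axis is negligible, so the system's angular momentum is conserved.
Added inertia Σmr² = (2390)(10.5)² + (2160)(5.43)² = 3.272e+05 kg·m²; I_f = 1.970e+06 + 3.272e+05 = 2.297e+06 kg·m².
ω_f = I_p ω_i / I_f = (1.970e+06)(3.96) / 2.297e+06 = 3.396 rpm.

ω_f ≈ 3.40 rpm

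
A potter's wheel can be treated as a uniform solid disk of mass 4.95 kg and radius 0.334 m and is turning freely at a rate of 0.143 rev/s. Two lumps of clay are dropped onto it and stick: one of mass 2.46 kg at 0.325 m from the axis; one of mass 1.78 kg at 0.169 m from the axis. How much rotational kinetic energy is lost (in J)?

energy lost ≈ 0.0590 J

The added mass arrives with no angular momentum about the axis, and any external torque about the axis is negligible, so the system's angular momentum is conserved.
I_p = ½(4.95)(0.334)² = 0.2761 kg·m².
Added inertia Σmr² = (2.46)(0.325)² + (1.78)(0.169)² = 0.3107 kg·m²; I_f = 0.2761 + 0.3107 = 0.5868 kg·m².
ω_f = I_p ω_i / I_f = (0.2761)(0.143) / 0.5868 = 0.06729 rev/s.
KE_i = ½(0.2761)(0.8985 rad/s)² = 0.1114 J; KE_f = ½(0.5868)(0.4228)² = 0.05244 J.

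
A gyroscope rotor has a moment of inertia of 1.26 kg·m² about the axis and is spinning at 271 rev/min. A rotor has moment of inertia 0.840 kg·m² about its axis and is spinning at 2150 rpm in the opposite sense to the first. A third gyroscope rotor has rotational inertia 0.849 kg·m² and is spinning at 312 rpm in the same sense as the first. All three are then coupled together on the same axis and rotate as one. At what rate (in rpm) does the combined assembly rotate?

No external torque acts about the common axis, so total angular momentum is conserved.
Taking A's sense as positive: L = (1.260)(271) − (0.8400)(2150) + (0.8490)(312) = -1200 kg·m²·rpm.
Combined I = 1.260 + 0.8400 + 0.8490 = 2.949 kg·m².
ω_f = L / I = -1200 / 2.949 = -406.8 rpm.

|ω_f| ≈ 407 rpm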